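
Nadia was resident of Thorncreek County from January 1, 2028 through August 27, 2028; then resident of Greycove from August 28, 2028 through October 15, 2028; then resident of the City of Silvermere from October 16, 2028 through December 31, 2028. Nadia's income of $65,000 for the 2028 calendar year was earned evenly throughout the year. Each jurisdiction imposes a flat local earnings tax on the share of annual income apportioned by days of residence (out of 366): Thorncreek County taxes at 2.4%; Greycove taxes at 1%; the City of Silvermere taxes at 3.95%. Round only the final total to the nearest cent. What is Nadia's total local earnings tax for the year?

Thorncreek County, January 1 – August 27, 2028: 240 days → $65,000 × 2.4% × 240/366 = $1,022.9508
Greycove, August 28 – October 15, 2028: 49 days → $65,000 × 1% × 49/366 = $87.0219
The City of Silvermere, October 16 – December 31, 2028: 77 days → $65,000 × 3.95% × 77/366 = $540.1571
Total = $1,650.1298

$1,650.13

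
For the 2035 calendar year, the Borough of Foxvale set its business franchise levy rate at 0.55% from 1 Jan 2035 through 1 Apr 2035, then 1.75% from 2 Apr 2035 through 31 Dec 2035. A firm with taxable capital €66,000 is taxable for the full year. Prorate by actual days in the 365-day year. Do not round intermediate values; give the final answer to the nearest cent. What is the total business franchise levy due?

1 Jan – 1 Apr 2035: 91 days at 0.55% → €66,000 × 0.55% × 91/365 = €90.5014
2 Apr – 31 Dec 2035: 274 days at 1.75% → €66,000 × 1.75% × 274/365 = €867.0411
Total = €957.5425

€957.54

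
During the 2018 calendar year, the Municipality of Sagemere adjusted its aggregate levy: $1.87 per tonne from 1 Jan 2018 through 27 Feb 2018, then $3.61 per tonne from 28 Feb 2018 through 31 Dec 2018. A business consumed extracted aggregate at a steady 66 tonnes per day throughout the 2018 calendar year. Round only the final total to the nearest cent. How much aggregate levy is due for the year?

1 Jan – 27 Feb 2018: 58 days × 66 tonnes/day = 3,828 tonnes at $1.87/tonne → $7,158.36
28 Feb – 31 Dec 2018: 307 days × 66 tonnes/day = 20,262 tonnes at $3.61/tonne → $73,145.82

$80,304.18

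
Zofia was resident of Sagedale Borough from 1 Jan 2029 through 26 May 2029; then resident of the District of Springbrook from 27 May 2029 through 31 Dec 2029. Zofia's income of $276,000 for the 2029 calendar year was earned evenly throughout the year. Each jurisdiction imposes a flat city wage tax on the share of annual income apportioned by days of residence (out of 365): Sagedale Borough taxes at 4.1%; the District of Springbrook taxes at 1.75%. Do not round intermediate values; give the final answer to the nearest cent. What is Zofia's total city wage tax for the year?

Sagedale Borough, 1 Jan – 26 May 2029: 146 days → $276,000 × 4.1% × 146/365 = $4,526.4000
The District of Springbrook, 27 May – 31 Dec 2029: 219 days → $276,000 × 1.75% × 219/365 = $2,898.0000
Total = $7,424.4000

$7,424.40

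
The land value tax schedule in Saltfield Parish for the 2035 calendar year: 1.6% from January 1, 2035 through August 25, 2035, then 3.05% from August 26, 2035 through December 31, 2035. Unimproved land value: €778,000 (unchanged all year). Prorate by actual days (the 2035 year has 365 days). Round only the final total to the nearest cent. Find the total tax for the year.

January 1 – August 25, 2035: 237 days at 1.6% → €778,000 × 1.6% × 237/365 = €8,082.6740
August 26 – December 31, 2035: 128 days at 3.05% → €778,000 × 3.05% × 128/365 = €8,321.4027
Total = €16,404.0767

€16,404.08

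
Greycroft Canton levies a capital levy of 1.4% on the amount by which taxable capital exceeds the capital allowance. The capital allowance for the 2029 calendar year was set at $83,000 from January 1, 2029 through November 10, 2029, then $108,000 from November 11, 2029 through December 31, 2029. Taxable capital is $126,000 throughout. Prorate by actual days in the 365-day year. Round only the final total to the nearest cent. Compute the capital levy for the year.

January 1 – November 10, 2029: 314 days, exemption $83,000 → ($126,000 − $83,000) × 1.4% × 314/365 = $517.8849
November 11 – December 31, 2029: 51 days, exemption $108,000 → ($126,000 − $108,000) × 1.4% × 51/365 = $35.2110
Total = $553.0959

$553.10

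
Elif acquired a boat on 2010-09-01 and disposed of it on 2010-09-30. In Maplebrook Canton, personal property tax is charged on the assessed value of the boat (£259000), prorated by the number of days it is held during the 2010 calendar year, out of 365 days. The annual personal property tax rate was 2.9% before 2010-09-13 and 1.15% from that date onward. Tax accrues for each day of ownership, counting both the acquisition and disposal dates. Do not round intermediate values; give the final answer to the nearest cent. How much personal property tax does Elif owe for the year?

£393.82

2010-09-01 to 2010-09-12: 12 days at 2.9% → £259000 × 2.9% × 12/365 = £246.9370
2010-09-13 to 2010-09-30: 18 days at 1.15% → £259000 × 1.15% × 18/365 = £146.8849
Total = £393.8219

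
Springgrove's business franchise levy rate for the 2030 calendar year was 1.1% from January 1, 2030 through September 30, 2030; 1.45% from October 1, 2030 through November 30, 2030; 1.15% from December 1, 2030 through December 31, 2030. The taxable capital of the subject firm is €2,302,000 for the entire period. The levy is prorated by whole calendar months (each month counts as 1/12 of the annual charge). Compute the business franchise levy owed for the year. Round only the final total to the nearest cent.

January 1 – September 30, 2030: 9 months at 1.1% → €2,302,000 × 1.1% × 9/12 = €18,991.5000
October 1 – November 30, 2030: 2 months at 1.45% → €2,302,000 × 1.45% × 2/12 = €5,563.1667
December 1 – December 31, 2030: 1 month at 1.15% → €2,302,000 × 1.15% × 1/12 = €2,206.0833
Total = €26,760.7500

€26,760.75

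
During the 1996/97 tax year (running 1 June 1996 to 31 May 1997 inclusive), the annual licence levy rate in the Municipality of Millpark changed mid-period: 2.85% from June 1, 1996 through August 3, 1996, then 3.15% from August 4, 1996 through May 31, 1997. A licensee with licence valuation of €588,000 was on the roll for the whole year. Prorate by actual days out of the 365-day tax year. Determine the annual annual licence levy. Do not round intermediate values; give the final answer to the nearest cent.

€18,212.70

June 1 – August 3, 1996: 64 days at 2.85% → €588,000 × 2.85% × 64/365 = €2,938.3890
August 4, 1996 – May 31, 1997: 301 days at 3.15% → €588,000 × 3.15% × 301/365 = €15,274.3068
Total = €18,212.6959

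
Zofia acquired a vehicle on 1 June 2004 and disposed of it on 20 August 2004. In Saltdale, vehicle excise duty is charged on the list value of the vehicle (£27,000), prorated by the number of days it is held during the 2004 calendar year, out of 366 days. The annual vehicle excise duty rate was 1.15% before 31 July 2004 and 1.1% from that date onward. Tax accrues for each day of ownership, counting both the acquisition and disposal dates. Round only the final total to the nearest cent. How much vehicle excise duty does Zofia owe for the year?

£67.94

1 June – 30 July 2004: 60 days at 1.15% → £27,000 × 1.15% × 60/366 = £50.9016
31 July – 20 August 2004: 21 days at 1.1% → £27,000 × 1.1% × 21/366 = £17.0410
Total = £67.9426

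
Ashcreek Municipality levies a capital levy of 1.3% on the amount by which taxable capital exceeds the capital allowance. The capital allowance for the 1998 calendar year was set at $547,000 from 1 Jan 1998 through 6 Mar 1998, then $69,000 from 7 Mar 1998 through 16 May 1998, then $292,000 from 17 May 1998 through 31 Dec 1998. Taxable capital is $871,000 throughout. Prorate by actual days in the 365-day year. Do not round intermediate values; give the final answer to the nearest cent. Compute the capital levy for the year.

1 Jan – 6 Mar 1998: 65 days, exemption $547,000 → ($871,000 − $547,000) × 1.3% × 65/365 = $750.0822
7 Mar – 16 May 1998: 71 days, exemption $69,000 → ($871,000 − $69,000) × 1.3% × 71/365 = $2,028.0712
17 May – 31 Dec 1998: 229 days, exemption $292,000 → ($871,000 − $292,000) × 1.3% × 229/365 = $4,722.4192
Total = $7,500.5726

$7,500.57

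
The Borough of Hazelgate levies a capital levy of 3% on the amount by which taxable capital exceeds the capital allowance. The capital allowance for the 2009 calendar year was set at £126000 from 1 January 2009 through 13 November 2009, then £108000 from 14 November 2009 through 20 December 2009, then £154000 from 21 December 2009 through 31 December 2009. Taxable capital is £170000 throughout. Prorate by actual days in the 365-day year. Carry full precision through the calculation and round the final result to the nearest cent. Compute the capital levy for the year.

£1349.42

1 January – 13 November 2009: 317 days, exemption £126000 → (£170000 − £126000) × 3% × 317/365 = £1146.4110
14 November – 20 December 2009: 37 days, exemption £108000 → (£170000 − £108000) × 3% × 37/365 = £188.5479
21 December – 31 December 2009: 11 days, exemption £154000 → (£170000 − £154000) × 3% × 11/365 = £14.4658
Total = £1349.4247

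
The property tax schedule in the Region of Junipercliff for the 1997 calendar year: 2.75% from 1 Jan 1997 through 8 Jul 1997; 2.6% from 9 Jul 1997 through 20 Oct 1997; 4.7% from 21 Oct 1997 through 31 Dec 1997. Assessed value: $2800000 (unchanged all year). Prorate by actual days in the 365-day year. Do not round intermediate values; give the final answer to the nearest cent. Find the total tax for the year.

1 Jan – 8 Jul 1997: 189 days at 2.75% → $2800000 × 2.75% × 189/365 = $39871.2329
9 Jul – 20 Oct 1997: 104 days at 2.6% → $2800000 × 2.6% × 104/365 = $20743.0137
21 Oct – 31 Dec 1997: 72 days at 4.7% → $2800000 × 4.7% × 72/365 = $25959.4521
Total = $86573.6986

$86573.70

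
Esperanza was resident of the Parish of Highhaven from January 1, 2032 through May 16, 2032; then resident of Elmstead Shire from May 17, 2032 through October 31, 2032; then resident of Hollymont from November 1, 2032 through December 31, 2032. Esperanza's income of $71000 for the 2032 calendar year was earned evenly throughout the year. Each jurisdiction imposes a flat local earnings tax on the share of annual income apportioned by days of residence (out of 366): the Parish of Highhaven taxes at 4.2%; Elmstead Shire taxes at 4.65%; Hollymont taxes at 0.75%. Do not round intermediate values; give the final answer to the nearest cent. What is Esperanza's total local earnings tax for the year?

$2720.41

The Parish of Highhaven, January 1 – May 16, 2032: 137 days → $71000 × 4.2% × 137/366 = $1116.2131
Elmstead Shire, May 17 – October 31, 2032: 168 days → $71000 × 4.65% × 168/366 = $1515.4426
Hollymont, November 1 – December 31, 2032: 61 days → $71000 × 0.75% × 61/366 = $88.7500
Total = $2720.4057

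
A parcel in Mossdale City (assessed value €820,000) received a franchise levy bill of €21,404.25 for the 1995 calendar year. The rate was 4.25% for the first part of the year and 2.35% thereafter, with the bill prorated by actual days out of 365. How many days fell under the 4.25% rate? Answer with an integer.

Let d = days at the first rate; then 365 − d days at the second rate.
€820,000 × [4.25%·d + 2.35%·(365−d)] / 365 = €21,404.25
Solving gives d = 50, so the new rate took effect on 20 February 1995.

50 days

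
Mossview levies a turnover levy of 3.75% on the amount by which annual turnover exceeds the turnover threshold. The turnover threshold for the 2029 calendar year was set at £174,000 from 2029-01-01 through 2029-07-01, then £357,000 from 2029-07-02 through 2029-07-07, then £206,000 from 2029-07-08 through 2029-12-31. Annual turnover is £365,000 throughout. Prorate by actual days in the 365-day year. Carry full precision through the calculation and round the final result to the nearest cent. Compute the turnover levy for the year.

2029-01-01 to 2029-07-01: 182 days, exemption £174,000 → (£365,000 − £174,000) × 3.75% × 182/365 = £3,571.4384
2029-07-02 to 2029-07-07: 6 days, exemption £357,000 → (£365,000 − £357,000) × 3.75% × 6/365 = £4.9315
2029-07-08 to 2029-12-31: 177 days, exemption £206,000 → (£365,000 − £206,000) × 3.75% × 177/365 = £2,891.4041
Total = £6,467.7740

£6,467.77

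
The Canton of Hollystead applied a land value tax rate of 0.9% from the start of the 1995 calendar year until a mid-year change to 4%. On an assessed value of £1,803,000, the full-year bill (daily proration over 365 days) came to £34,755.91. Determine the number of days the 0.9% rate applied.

Let d = days at the first rate; then 365 − d days at the second rate.
£1,803,000 × [0.9%·d + 4%·(365−d)] / 365 = £34,755.91
Solving gives d = 244, so the new rate took effect on September 2, 1995.

244 days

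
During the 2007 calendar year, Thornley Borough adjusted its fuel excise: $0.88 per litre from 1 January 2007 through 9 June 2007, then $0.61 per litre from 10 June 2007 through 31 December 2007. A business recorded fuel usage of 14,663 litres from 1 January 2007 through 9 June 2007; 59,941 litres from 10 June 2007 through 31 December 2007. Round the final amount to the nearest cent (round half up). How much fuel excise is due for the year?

1 January – 9 June 2007: 14,663 litres at $0.88/litre → $12,903.44
10 June – 31 December 2007: 59,941 litres at $0.61/litre → $36,564.01

$49,467.45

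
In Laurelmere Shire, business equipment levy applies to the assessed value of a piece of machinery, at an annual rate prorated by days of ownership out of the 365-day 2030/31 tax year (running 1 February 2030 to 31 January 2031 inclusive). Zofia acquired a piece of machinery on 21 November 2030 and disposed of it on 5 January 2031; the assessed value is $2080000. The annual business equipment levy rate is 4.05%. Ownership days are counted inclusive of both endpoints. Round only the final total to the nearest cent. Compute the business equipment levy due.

$10616.55

Days held (21 November 2030 – 5 January 2031): 46 out of 365
Tax = $2080000 × 4.05% × 46/365 = $10616.5479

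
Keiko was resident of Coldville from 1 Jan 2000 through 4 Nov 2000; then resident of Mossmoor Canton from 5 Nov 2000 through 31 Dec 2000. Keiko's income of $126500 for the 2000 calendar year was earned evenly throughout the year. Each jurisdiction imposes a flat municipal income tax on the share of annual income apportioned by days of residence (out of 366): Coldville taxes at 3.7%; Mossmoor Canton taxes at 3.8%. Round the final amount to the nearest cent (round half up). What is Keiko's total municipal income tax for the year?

$4700.20

Coldville, 1 Jan – 4 Nov 2000: 309 days → $126500 × 3.7% × 309/366 = $3951.5697
Mossmoor Canton, 5 Nov – 31 Dec 2000: 57 days → $126500 × 3.8% × 57/366 = $748.6311
Total = $4700.2008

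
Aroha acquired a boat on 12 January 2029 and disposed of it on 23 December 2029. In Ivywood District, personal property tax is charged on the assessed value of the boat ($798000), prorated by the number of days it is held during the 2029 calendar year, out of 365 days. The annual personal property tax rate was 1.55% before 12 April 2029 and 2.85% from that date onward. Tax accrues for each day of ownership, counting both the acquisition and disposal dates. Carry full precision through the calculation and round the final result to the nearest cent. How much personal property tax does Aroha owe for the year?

12 January – 11 April 2029: 90 days at 1.55% → $798000 × 1.55% × 90/365 = $3049.8904
12 April – 23 December 2029: 256 days at 2.85% → $798000 × 2.85% × 256/365 = $15951.2548
Total = $19001.1452

$19001.15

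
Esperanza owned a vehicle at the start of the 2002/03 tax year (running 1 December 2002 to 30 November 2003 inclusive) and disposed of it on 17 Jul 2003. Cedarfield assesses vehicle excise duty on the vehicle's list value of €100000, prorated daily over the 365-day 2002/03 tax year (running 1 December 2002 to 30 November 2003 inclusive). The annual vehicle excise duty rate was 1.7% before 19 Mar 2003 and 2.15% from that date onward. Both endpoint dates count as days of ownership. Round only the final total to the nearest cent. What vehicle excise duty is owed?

1 Dec 2002 – 18 Mar 2003: 108 days at 1.7% → €100000 × 1.7% × 108/365 = €503.0137
19 Mar – 17 Jul 2003: 121 days at 2.15% → €100000 × 2.15% × 121/365 = €712.7397
Total = €1215.7534

€1215.75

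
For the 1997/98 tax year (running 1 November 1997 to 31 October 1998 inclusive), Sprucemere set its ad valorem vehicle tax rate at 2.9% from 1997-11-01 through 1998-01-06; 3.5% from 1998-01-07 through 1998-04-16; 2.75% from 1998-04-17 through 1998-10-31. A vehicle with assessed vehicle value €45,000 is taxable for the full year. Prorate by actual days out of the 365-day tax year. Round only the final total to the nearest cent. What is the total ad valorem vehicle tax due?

€1,342.36

1997-11-01 to 1998-01-06: 67 days at 2.9% → €45,000 × 2.9% × 67/365 = €239.5479
1998-01-07 to 1998-04-16: 100 days at 3.5% → €45,000 × 3.5% × 100/365 = €431.5068
1998-04-17 to 1998-10-31: 198 days at 2.75% → €45,000 × 2.75% × 198/365 = €671.3014
Total = €1,342.3562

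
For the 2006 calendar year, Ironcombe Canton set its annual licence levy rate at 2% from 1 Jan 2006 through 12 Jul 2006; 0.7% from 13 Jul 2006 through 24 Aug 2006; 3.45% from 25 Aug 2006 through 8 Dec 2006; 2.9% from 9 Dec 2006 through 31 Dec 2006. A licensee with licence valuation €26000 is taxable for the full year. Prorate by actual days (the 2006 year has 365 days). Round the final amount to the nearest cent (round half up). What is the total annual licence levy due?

€604.41

1 Jan – 12 Jul 2006: 193 days at 2% → €26000 × 2% × 193/365 = €274.9589
13 Jul – 24 Aug 2006: 43 days at 0.7% → €26000 × 0.7% × 43/365 = €21.4411
25 Aug – 8 Dec 2006: 106 days at 3.45% → €26000 × 3.45% × 106/365 = €260.4986
9 Dec – 31 Dec 2006: 23 days at 2.9% → €26000 × 2.9% × 23/365 = €47.5123
Total = €604.4110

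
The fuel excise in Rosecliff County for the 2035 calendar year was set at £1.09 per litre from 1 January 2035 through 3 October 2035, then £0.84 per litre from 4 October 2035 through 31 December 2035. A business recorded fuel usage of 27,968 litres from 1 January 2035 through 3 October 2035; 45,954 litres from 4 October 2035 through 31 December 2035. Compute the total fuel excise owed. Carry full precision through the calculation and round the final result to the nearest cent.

£69,086.48

1 January – 3 October 2035: 27,968 litres at £1.09/litre → £30,485.12
4 October – 31 December 2035: 45,954 litres at £0.84/litre → £38,601.36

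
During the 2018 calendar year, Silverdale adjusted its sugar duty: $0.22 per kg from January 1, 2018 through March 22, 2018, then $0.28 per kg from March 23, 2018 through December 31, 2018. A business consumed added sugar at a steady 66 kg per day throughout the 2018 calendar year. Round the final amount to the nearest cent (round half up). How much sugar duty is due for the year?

$6,424.44

January 1 – March 22, 2018: 81 days × 66 kg/day = 5,346 kg at $0.22/kg → $1,176.12
March 23 – December 31, 2018: 284 days × 66 kg/day = 18,744 kg at $0.28/kg → $5,248.32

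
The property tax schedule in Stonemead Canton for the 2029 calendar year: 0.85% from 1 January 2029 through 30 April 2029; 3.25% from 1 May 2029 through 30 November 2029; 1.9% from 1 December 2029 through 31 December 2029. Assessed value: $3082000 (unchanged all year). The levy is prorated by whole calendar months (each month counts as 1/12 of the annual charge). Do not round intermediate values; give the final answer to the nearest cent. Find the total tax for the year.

$72041.75

1 January – 30 April 2029: 4 months at 0.85% → $3082000 × 0.85% × 4/12 = $8732.3333
1 May – 30 November 2029: 7 months at 3.25% → $3082000 × 3.25% × 7/12 = $58429.5833
1 December – 31 December 2029: 1 month at 1.9% → $3082000 × 1.9% × 1/12 = $4879.8333
Total = $72041.7500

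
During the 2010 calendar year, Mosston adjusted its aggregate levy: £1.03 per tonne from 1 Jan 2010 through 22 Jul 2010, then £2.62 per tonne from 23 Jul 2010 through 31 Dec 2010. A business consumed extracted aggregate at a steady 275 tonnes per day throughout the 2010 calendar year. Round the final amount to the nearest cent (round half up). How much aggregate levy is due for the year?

1 Jan – 22 Jul 2010: 203 days × 275 tonnes/day = 55,825 tonnes at £1.03/tonne → £57,499.75
23 Jul – 31 Dec 2010: 162 days × 275 tonnes/day = 44,550 tonnes at £2.62/tonne → £116,721.00

£174,220.75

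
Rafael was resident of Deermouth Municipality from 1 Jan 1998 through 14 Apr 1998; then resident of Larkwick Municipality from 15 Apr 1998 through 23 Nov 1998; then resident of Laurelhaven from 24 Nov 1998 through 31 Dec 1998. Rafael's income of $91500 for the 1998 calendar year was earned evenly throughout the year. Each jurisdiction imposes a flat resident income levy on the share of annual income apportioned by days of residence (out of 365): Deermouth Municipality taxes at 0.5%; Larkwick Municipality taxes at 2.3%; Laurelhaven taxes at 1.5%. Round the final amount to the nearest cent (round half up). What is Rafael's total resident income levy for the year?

$1559.01

Deermouth Municipality, 1 Jan – 14 Apr 1998: 104 days → $91500 × 0.5% × 104/365 = $130.3562
Larkwick Municipality, 15 Apr – 23 Nov 1998: 223 days → $91500 × 2.3% × 223/365 = $1285.7630
Laurelhaven, 24 Nov – 31 Dec 1998: 38 days → $91500 × 1.5% × 38/365 = $142.8904
Total = $1559.0096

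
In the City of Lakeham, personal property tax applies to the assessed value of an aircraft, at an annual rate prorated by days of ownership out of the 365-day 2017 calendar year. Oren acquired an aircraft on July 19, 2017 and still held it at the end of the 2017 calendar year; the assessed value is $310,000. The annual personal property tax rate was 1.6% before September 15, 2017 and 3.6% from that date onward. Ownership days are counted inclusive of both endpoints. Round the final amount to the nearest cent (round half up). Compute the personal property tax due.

$4,090.30

July 19 – September 14, 2017: 58 days at 1.6% → $310,000 × 1.6% × 58/365 = $788.1644
September 15 – December 31, 2017: 108 days at 3.6% → $310,000 × 3.6% × 108/365 = $3,302.1370
Total = $4,090.3014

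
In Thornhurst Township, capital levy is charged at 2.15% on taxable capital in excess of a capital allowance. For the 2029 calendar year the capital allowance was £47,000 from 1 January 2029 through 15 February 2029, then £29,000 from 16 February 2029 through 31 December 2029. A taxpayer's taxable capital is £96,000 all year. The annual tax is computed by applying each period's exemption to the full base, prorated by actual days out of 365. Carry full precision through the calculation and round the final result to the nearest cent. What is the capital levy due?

1 January – 15 February 2029: 46 days, exemption £47,000 → (£96,000 − £47,000) × 2.15% × 46/365 = £132.7699
16 February – 31 December 2029: 319 days, exemption £29,000 → (£96,000 − £29,000) × 2.15% × 319/365 = £1,258.9575
Total = £1,391.7274

£1,391.73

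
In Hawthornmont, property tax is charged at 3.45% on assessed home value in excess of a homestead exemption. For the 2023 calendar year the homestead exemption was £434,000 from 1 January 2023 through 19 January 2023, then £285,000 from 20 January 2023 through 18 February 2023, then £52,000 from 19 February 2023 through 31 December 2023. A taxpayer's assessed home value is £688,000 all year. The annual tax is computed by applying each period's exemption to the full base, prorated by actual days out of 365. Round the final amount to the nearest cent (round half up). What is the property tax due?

£20,595.27

1 January – 19 January 2023: 19 days, exemption £434,000 → (£688,000 − £434,000) × 3.45% × 19/365 = £456.1562
20 January – 18 February 2023: 30 days, exemption £285,000 → (£688,000 − £285,000) × 3.45% × 30/365 = £1,142.7534
19 February – 31 December 2023: 316 days, exemption £52,000 → (£688,000 − £52,000) × 3.45% × 316/365 = £18,996.3616
Total = £20,595.2712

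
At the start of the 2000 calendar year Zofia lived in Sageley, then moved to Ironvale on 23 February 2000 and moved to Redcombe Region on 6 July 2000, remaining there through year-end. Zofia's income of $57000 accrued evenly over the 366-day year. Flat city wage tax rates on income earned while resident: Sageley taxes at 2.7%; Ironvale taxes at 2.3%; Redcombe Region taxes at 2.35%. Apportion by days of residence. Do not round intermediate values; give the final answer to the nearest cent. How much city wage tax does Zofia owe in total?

$1357.95

Sageley, 1 January – 22 February 2000: 53 days → $57000 × 2.7% × 53/366 = $222.8607
Ironvale, 23 February – 5 July 2000: 134 days → $57000 × 2.3% × 134/366 = $479.9836
Redcombe Region, 6 July – 31 December 2000: 179 days → $57000 × 2.35% × 179/366 = $655.1107
Total = $1357.9549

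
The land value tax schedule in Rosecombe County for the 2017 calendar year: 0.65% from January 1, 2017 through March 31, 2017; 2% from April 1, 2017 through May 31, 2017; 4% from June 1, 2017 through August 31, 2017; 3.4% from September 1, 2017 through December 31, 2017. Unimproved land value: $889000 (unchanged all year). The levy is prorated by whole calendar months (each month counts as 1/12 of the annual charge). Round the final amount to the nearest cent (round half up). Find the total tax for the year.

$23373.29

January 1 – March 31, 2017: 3 months at 0.65% → $889000 × 0.65% × 3/12 = $1444.6250
April 1 – May 31, 2017: 2 months at 2% → $889000 × 2% × 2/12 = $2963.3333
June 1 – August 31, 2017: 3 months at 4% → $889000 × 4% × 3/12 = $8890.0000
September 1 – December 31, 2017: 4 months at 3.4% → $889000 × 3.4% × 4/12 = $10075.3333
Total = $23373.2917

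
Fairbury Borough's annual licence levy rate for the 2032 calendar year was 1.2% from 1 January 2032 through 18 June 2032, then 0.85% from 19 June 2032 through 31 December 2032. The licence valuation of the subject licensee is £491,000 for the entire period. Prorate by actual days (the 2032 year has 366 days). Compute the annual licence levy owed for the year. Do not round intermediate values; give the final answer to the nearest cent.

£4,971.71

1 January – 18 June 2032: 170 days at 1.2% → £491,000 × 1.2% × 170/366 = £2,736.7213
19 June – 31 December 2032: 196 days at 0.85% → £491,000 × 0.85% × 196/366 = £2,234.9891
Total = £4,971.7104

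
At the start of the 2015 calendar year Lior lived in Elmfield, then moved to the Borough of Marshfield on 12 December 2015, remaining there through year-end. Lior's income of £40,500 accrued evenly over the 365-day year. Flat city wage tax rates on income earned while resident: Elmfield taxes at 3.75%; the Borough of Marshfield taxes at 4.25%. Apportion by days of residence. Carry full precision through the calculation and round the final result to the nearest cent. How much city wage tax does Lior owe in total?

Elmfield, 1 January – 11 December 2015: 345 days → £40,500 × 3.75% × 345/365 = £1,435.5308
The Borough of Marshfield, 12 December – 31 December 2015: 20 days → £40,500 × 4.25% × 20/365 = £94.3151
Total = £1,529.8459

£1,529.85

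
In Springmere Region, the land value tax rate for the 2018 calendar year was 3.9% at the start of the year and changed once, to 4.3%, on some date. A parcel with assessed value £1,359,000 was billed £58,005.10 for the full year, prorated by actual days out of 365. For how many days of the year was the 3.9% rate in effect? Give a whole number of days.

Let d = days at the first rate; then 365 − d days at the second rate.
£1,359,000 × [3.9%·d + 4.3%·(365−d)] / 365 = £58,005.10
Solving gives d = 29, so the new rate took effect on 30 Jan 2018.

29 days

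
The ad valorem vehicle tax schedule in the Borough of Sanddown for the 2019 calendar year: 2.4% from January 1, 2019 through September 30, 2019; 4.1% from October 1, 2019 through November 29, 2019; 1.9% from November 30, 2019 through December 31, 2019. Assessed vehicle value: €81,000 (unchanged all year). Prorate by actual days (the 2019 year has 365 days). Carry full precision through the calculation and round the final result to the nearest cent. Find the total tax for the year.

€2,134.85

January 1 – September 30, 2019: 273 days at 2.4% → €81,000 × 2.4% × 273/365 = €1,454.0055
October 1 – November 29, 2019: 60 days at 4.1% → €81,000 × 4.1% × 60/365 = €545.9178
November 30 – December 31, 2019: 32 days at 1.9% → €81,000 × 1.9% × 32/365 = €134.9260
Total = €2,134.8493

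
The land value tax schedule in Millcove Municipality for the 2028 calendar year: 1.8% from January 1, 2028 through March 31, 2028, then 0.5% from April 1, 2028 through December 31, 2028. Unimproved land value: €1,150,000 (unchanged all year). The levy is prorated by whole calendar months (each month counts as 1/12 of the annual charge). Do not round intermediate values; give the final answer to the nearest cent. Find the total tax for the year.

€9,487.50

January 1 – March 31, 2028: 3 months at 1.8% → €1,150,000 × 1.8% × 3/12 = €5,175.0000
April 1 – December 31, 2028: 9 months at 0.5% → €1,150,000 × 0.5% × 9/12 = €4,312.5000
Total = €9,487.5000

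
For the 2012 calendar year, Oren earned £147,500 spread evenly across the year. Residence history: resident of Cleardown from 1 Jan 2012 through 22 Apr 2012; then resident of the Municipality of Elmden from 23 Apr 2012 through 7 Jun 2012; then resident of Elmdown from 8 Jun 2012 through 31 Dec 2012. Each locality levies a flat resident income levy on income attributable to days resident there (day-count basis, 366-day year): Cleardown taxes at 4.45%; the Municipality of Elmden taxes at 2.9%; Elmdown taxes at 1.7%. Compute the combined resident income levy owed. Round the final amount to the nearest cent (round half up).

£3,982.30

Cleardown, 1 Jan – 22 Apr 2012: 113 days → £147,500 × 4.45% × 113/366 = £2,026.5130
The Municipality of Elmden, 23 Apr – 7 Jun 2012: 46 days → £147,500 × 2.9% × 46/366 = £537.6093
Elmdown, 8 Jun – 31 Dec 2012: 207 days → £147,500 × 1.7% × 207/366 = £1,418.1762
Total = £3,982.2985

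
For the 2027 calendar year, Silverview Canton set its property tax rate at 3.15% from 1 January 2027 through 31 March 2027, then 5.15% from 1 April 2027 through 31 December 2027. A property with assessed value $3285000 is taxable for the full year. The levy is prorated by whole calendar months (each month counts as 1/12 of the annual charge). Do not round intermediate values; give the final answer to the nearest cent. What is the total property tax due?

1 January – 31 March 2027: 3 months at 3.15% → $3285000 × 3.15% × 3/12 = $25869.3750
1 April – 31 December 2027: 9 months at 5.15% → $3285000 × 5.15% × 9/12 = $126883.1250
Total = $152752.5000

$152752.50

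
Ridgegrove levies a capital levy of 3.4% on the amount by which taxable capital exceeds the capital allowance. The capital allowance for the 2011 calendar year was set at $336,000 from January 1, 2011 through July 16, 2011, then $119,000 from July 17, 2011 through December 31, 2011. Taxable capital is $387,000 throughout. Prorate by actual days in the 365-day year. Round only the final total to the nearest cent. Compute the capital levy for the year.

$5,129.90

January 1 – July 16, 2011: 197 days, exemption $336,000 → ($387,000 − $336,000) × 3.4% × 197/365 = $935.8849
July 17 – December 31, 2011: 168 days, exemption $119,000 → ($387,000 − $119,000) × 3.4% × 168/365 = $4,194.0164
Total = $5,129.9014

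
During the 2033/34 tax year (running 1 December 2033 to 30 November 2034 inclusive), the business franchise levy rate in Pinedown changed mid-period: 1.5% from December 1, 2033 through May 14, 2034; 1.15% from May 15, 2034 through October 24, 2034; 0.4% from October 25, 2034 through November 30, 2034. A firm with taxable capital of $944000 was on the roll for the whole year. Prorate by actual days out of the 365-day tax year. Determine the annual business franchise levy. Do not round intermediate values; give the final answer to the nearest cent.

December 1, 2033 – May 14, 2034: 165 days at 1.5% → $944000 × 1.5% × 165/365 = $6401.0959
May 15 – October 24, 2034: 163 days at 1.15% → $944000 × 1.15% × 163/365 = $4848.0219
October 25 – November 30, 2034: 37 days at 0.4% → $944000 × 0.4% × 37/365 = $382.7726
Total = $11631.8904

$11631.89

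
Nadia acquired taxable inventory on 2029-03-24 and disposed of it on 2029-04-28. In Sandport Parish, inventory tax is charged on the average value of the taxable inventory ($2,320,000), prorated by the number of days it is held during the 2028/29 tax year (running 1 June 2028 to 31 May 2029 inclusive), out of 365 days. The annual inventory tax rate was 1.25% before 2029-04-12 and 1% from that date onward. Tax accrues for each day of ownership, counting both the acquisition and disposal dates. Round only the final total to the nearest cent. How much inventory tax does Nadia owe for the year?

$2,590.14

2029-03-24 to 2029-04-11: 19 days at 1.25% → $2,320,000 × 1.25% × 19/365 = $1,509.5890
2029-04-12 to 2029-04-28: 17 days at 1% → $2,320,000 × 1% × 17/365 = $1,080.5479
Total = $2,590.1370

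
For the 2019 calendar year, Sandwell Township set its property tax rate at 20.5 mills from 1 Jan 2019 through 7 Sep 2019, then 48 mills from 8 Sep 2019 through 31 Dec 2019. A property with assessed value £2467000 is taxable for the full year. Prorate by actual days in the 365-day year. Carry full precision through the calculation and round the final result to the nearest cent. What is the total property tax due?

£71948.53

1 Jan – 7 Sep 2019: 250 days at 20.5 mills → £2467000 × 2.05% × 250/365 = £34639.3836
8 Sep – 31 Dec 2019: 115 days at 48 mills → £2467000 × 4.8% × 115/365 = £37309.1507
Total = £71948.5342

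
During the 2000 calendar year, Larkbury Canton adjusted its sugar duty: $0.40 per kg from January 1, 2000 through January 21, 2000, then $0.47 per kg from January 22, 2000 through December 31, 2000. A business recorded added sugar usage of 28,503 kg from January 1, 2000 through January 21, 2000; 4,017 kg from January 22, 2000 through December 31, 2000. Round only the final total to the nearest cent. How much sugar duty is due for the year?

January 1 – January 21, 2000: 28,503 kg at $0.40/kg → $11,401.20
January 22 – December 31, 2000: 4,017 kg at $0.47/kg → $1,887.99

$13,289.19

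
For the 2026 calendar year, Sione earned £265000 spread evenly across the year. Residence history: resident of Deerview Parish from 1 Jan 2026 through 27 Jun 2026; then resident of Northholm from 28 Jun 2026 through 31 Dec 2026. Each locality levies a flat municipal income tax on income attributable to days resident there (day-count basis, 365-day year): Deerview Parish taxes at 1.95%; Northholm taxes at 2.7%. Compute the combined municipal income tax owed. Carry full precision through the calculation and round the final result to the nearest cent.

£6185.75

Deerview Parish, 1 Jan – 27 Jun 2026: 178 days → £265000 × 1.95% × 178/365 = £2520.0411
Northholm, 28 Jun – 31 Dec 2026: 187 days → £265000 × 2.7% × 187/365 = £3665.7123
Total = £6185.7534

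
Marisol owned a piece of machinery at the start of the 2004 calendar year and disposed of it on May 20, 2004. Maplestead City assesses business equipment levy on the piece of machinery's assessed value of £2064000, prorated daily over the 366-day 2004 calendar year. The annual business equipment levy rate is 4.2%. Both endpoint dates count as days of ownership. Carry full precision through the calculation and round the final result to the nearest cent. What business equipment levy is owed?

Days held (January 1 – May 20, 2004): 141 out of 366
Tax = £2064000 × 4.2% × 141/366 = £33396.1967

£33396.20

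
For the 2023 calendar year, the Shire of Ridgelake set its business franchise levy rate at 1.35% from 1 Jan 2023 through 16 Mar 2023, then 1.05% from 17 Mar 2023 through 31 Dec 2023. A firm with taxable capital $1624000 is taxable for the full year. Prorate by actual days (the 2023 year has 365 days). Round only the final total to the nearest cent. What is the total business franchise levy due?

1 Jan – 16 Mar 2023: 75 days at 1.35% → $1624000 × 1.35% × 75/365 = $4504.9315
17 Mar – 31 Dec 2023: 290 days at 1.05% → $1624000 × 1.05% × 290/365 = $13548.1644
Total = $18053.0959

$18053.10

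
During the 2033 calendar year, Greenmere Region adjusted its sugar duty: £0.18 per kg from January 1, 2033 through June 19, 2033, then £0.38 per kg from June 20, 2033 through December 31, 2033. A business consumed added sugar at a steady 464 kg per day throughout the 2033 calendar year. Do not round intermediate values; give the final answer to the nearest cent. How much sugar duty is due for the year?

£48,580.80

January 1 – June 19, 2033: 170 days × 464 kg/day = 78,880 kg at £0.18/kg → £14,198.40
June 20 – December 31, 2033: 195 days × 464 kg/day = 90,480 kg at £0.38/kg → £34,382.40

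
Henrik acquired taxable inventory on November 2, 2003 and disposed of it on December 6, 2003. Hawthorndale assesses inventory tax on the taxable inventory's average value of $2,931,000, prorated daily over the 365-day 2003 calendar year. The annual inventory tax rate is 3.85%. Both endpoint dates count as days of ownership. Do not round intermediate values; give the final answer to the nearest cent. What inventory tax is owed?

$10,820.61

Days held (November 2 – December 6, 2003): 35 out of 365
Tax = $2,931,000 × 3.85% × 35/365 = $10,820.6096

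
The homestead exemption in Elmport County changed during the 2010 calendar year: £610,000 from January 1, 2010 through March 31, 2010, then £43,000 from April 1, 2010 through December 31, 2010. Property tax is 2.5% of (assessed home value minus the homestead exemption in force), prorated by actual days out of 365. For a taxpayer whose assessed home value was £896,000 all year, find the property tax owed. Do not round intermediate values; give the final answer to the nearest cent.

January 1 – March 31, 2010: 90 days, exemption £610,000 → (£896,000 − £610,000) × 2.5% × 90/365 = £1,763.0137
April 1 – December 31, 2010: 275 days, exemption £43,000 → (£896,000 − £43,000) × 2.5% × 275/365 = £16,066.7808
Total = £17,829.7945

£17,829.79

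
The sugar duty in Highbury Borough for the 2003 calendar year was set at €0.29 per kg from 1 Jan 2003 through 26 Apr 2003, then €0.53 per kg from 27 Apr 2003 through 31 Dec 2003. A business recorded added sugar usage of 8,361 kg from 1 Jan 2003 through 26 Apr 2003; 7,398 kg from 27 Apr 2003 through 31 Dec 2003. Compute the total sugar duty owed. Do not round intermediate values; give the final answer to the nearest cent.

1 Jan – 26 Apr 2003: 8,361 kg at €0.29/kg → €2,424.69
27 Apr – 31 Dec 2003: 7,398 kg at €0.53/kg → €3,920.94

€6,345.63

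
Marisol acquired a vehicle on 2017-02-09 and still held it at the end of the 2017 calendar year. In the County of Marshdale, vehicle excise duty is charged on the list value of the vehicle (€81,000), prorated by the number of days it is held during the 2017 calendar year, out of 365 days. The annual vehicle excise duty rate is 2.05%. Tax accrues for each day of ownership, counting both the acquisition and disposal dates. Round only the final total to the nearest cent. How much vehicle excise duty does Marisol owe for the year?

€1,483.08

Days held (2017-02-09 to 2017-12-31): 326 out of 365
Tax = €81,000 × 2.05% × 326/365 = €1,483.0767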